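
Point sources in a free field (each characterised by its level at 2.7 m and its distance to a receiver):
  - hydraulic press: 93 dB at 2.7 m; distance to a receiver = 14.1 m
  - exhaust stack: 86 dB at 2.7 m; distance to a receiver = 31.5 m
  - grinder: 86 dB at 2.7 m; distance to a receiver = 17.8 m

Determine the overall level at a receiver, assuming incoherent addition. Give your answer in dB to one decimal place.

79.3 dB

First find each source's level at the receiver (point-source: −20·log₁₀(r/r_ref)), then combine on an intensity basis.
hydraulic press: 93 − 20·log₁₀(14.1/2.7) = 93 − 14.36 = 78.64 dB.
exhaust stack: 86 − 20·log₁₀(31.5/2.7) = 86 − 21.34 = 64.66 dB.
grinder: 86 − 20·log₁₀(17.8/2.7) = 86 − 16.38 = 69.62 dB.
Σ 10^(L/10) = 8.525e+07 → L_total = 10·log₁₀(8.525e+07) = 79.31 dB.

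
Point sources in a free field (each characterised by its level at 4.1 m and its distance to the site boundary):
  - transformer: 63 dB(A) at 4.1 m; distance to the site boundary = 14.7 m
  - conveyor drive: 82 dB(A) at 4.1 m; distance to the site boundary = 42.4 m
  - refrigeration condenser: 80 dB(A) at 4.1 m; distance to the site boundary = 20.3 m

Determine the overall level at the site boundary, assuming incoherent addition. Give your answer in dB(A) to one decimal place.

67.6 dB(A)

Propagate each source to the receiver with L = L_ref − 20·log₁₀(r/r_ref), then add intensities.
transformer: 63 − 20·log₁₀(14.7/4.1) = 63 − 11.09 = 51.91 dB(A).
conveyor drive: 82 − 20·log₁₀(42.4/4.1) = 82 − 20.29 = 61.71 dB(A).
refrigeration condenser: 80 − 20·log₁₀(20.3/4.1) = 80 − 13.89 = 66.11 dB(A).
Σ 10^(L/10) = 5.716e+06 → L_total = 10·log₁₀(5.716e+06) = 67.57 dB(A).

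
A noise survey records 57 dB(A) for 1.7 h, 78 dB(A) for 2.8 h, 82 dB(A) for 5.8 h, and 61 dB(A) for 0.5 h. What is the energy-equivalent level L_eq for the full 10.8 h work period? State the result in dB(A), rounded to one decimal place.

80.1 dB(A)

The energy average is taken in the linear domain: L_eq = 10·log₁₀[(Σ tᵢ·10^(Lᵢ/10))/T], T = 10.8 h.
Σ tᵢ·10^(Lᵢ/10) = 1.7·10^(57/10) + 2.8·10^(78/10) + 5.8·10^(82/10) + 0.5·10^(61/10) = 1.097e+09.
L_eq = 10·log₁₀(1.097e+09/10.8) = 80.07 dB(A).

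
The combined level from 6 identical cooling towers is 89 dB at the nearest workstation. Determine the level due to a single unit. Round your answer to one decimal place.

6 equal contributions raise the level by 10·log₁₀ 6 = 7.782 dB, so each unit alone gives 89 − 7.782.

81.2 dB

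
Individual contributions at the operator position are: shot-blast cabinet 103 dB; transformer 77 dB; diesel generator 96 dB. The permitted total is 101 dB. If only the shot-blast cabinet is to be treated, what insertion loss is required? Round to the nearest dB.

Fixed contribution from the other sources: Σ 10^(L/10) = 10^(77/10) + 10^(96/10) = 4.031e+09 (96.05 dB).
The limit corresponds to 10^(101/10) = 1.259e+10; subtracting the fixed part leaves 8.558e+09 for the shot-blast cabinet, i.e. 99.32 dB.
Required insertion loss = 103 − 99.32 = 3.68 dB.

4 dB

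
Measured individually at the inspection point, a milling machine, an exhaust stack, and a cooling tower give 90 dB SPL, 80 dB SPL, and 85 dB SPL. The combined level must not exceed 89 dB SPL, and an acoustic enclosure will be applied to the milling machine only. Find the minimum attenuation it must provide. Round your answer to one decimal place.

4.2 dB

Everything except the milling machine sums to 10^(80/10) + 10^(85/10) = 4.162e+08 in linear terms, 86.19 dB SPL.
The limit corresponds to 10^(89/10) = 7.943e+08; subtracting the fixed part leaves 3.781e+08 for the milling machine, i.e. 85.78 dB SPL.
Required insertion loss = 90 − 85.78 = 4.22 dB.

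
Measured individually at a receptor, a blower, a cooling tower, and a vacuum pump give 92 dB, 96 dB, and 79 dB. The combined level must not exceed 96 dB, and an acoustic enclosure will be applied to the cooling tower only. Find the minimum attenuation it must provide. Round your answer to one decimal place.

2.4 dB

Everything except the cooling tower sums to 10^(92/10) + 10^(79/10) = 1.664e+09 in linear terms, 92.21 dB.
To meet 96 dB overall, the treated cooling tower may contribute at most 10^(96/10) − 1.664e+09 = 2.317e+09, i.e. 93.65 dB.
So the cooling tower must be reduced from 96 to 93.65 dB: IL = 2.35 dB.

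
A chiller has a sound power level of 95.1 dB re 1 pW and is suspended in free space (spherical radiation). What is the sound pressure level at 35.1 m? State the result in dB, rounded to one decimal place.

The power spreads over a sphere of area 4π·r², so L_p = L_w − 10·log₁₀(4π·r²).
4π·r² = 1.548e+04 m², 10·log₁₀ of that is 41.898 dB.
L_p = 95.1 − 41.898 = 53.20 dB.

53.2 dB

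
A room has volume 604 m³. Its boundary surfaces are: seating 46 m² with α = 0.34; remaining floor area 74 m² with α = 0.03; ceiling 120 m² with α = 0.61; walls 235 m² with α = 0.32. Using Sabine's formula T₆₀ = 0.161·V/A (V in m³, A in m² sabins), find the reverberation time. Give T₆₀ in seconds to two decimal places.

0.58 s

Total absorption A = 46·0.34 + 74·0.03 + 120·0.61 + 235·0.32 = 166.26 m² sabins.
T₆₀ = 0.161·V/A = 0.161·604/166.26 = 0.585 s.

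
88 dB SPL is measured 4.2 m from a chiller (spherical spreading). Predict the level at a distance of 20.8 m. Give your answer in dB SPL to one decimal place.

74.1 dB SPL

For a point source, L₂ = L₁ − 20·log₁₀(r₂/r₁).
L₂ = 88 − 20·log₁₀(20.8/4.2) = 88 − 13.896 = 74.10 dB SPL.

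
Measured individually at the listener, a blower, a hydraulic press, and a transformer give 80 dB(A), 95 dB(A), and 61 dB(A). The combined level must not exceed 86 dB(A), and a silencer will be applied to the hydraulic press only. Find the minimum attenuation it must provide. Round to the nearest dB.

10 dB

Everything except the hydraulic press sums to 10^(80/10) + 10^(61/10) = 1.013e+08 in linear terms, 80.05 dB(A).
To meet 86 dB(A) overall, the treated hydraulic press may contribute at most 10^(86/10) − 1.013e+08 = 2.968e+08, i.e. 84.73 dB(A).
Required insertion loss = 95 − 84.73 = 10.27 dB.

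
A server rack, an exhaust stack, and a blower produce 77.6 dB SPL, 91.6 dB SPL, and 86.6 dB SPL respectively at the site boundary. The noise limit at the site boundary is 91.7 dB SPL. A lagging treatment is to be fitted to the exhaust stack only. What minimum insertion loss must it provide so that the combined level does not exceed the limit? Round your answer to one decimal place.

1.8 dB

Fixed contribution from the other sources: Σ 10^(L/10) = 10^(77.6/10) + 10^(86.6/10) = 5.146e+08 (87.11 dB SPL).
The limit corresponds to 10^(91.7/10) = 1.479e+09; subtracting the fixed part leaves 9.645e+08 for the exhaust stack, i.e. 89.84 dB SPL.
Required insertion loss = 91.6 − 89.84 = 1.76 dB.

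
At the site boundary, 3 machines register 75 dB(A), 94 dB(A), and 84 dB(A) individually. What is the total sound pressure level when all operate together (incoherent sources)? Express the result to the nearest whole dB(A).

For uncorrelated sources the intensities add, so convert each level to linear form, sum, and take 10·log₁₀ of the total.
Σ 10^(L/10) = 10^(75/10) + 10^(94/10) + 10^(84/10) = 2.795e+09.
L_total = 10·log₁₀(2.795e+09) = 94.46 dB(A).

94 dB(A)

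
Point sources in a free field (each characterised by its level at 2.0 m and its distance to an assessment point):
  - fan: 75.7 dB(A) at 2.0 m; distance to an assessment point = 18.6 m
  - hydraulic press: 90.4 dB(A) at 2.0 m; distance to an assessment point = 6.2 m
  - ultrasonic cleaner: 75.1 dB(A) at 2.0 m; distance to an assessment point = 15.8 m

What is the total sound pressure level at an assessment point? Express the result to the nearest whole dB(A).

First find each source's level at the receiver (point-source: −20·log₁₀(r/r_ref)), then combine on an intensity basis.
fan: 75.7 − 20·log₁₀(18.6/2.0) = 75.7 − 19.37 = 56.33 dB(A).
hydraulic press: 90.4 − 20·log₁₀(6.2/2.0) = 90.4 − 9.83 = 80.57 dB(A).
ultrasonic cleaner: 75.1 − 20·log₁₀(15.8/2.0) = 75.1 − 17.95 = 57.15 dB(A).
Σ 10^(L/10) = 1.150e+08 → L_total = 10·log₁₀(1.150e+08) = 80.61 dB(A).

81 dB(A)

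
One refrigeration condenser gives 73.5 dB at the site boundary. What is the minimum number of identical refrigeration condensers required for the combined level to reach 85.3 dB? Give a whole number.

16

N identical sources give L₁ + 10·log₁₀ N, so require 10·log₁₀ N ≥ 85.3 − 73.5 = 11.8 dB.
N ≥ 10^(11.8/10) = 15.136, so N = 16.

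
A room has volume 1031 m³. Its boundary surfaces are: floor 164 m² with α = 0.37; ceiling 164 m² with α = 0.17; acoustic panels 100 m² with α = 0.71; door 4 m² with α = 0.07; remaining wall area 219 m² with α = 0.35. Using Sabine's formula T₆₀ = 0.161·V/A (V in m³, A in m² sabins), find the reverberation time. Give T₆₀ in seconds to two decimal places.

0.70 s

A = Σ Sᵢαᵢ = 164·0.37 + 164·0.17 + 100·0.71 + 4·0.07 + 219·0.35 = 236.49 m².
T₆₀ = 0.161·V/A = 0.161·1031/236.49 = 0.702 s.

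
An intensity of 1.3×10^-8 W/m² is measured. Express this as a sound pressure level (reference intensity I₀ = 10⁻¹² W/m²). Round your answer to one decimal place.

41.1 dB

L = 10·log₁₀(I/I₀) = 10·log₁₀(1.3×10^-8/10⁻¹²) = 10·log₁₀(1.3×10^4).
L = 10·(0.1139 + 4) = 41.14 dB.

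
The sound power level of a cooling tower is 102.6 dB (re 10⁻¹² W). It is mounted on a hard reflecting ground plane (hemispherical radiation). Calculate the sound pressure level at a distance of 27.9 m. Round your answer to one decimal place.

65.7 dB

The power spreads over a hemisphere of area 2π·r², so L_p = L_w − 10·log₁₀(2π·r²).
2π·r² = 4891 m², 10·log₁₀ of that is 36.894 dB.
L_p = 102.6 − 36.894 = 65.71 dB.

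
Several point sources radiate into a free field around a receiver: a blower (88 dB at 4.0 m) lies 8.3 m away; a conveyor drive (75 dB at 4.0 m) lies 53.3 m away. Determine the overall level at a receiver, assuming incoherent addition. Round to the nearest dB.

82 dB

Propagate each source to the receiver with L = L_ref − 20·log₁₀(r/r_ref), then add intensities.
blower: 88 − 20·log₁₀(8.3/4.0) = 88 − 6.34 = 81.66 dB.
conveyor drive: 75 − 20·log₁₀(53.3/4.0) = 75 − 22.49 = 52.51 dB.
Σ 10^(L/10) = 1.467e+08 → L_total = 10·log₁₀(1.467e+08) = 81.66 dB.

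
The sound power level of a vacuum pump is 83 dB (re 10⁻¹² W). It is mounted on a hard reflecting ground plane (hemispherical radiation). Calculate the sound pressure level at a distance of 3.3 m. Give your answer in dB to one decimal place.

The power spreads over a hemisphere of area 2π·r², so L_p = L_w − 10·log₁₀(2π·r²).
2π·r² = 68.42 m², 10·log₁₀ of that is 18.352 dB.
L_p = 83 − 18.352 = 64.65 dB.

64.6 dB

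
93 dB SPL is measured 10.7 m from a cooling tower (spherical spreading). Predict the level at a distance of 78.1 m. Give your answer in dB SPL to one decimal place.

75.7 dB SPL

Point-source attenuation: ΔL = 20·log₁₀(r₂/r₁) = 20·log₁₀(78.1/10.7) = 17.265 dB.
L₂ = 93 − 20·log₁₀(78.1/10.7) = 93 − 17.265 = 75.73 dB SPL.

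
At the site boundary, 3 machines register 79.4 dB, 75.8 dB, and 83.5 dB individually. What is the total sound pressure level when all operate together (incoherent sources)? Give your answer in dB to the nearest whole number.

Incoherent sources combine by intensity addition: L_total = 10·log₁₀(Σ 10^(L_i/10)).
Σ 10^(L/10) = 10^(79.4/10) + 10^(75.8/10) + 10^(83.5/10) = 3.490e+08.
L_total = 10·log₁₀(3.490e+08) = 85.43 dB.

85 dB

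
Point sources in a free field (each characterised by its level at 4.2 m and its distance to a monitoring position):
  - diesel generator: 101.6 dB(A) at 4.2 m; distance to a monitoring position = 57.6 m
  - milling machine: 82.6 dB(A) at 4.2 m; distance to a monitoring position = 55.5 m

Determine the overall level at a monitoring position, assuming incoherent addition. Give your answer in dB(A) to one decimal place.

78.9 dB(A)

Apply inverse-square spreading to bring every level to the receiver, then sum 10^(L/10).
diesel generator: 101.6 − 20·log₁₀(57.6/4.2) = 101.6 − 22.74 = 78.86 dB(A).
milling machine: 82.6 − 20·log₁₀(55.5/4.2) = 82.6 − 22.42 = 60.18 dB(A).
Σ 10^(L/10) = 7.789e+07 → L_total = 10·log₁₀(7.789e+07) = 78.92 dB(A).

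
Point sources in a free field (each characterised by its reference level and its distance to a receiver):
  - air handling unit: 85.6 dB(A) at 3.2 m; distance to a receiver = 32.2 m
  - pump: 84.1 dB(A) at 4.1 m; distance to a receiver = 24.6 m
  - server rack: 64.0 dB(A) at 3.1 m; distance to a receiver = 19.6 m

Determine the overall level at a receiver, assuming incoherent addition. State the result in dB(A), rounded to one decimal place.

Propagate each source to the receiver with L = L_ref − 20·log₁₀(r/r_ref), then add intensities.
air handling unit: 85.6 − 20·log₁₀(32.2/3.2) = 85.6 − 20.05 = 65.55 dB(A).
pump: 84.1 − 20·log₁₀(24.6/4.1) = 84.1 − 15.56 = 68.54 dB(A).
server rack: 64.0 − 20·log₁₀(19.6/3.1) = 64.0 − 16.02 = 47.98 dB(A).
Σ 10^(L/10) = 1.079e+07 → L_total = 10·log₁₀(1.079e+07) = 70.33 dB(A).

70.3 dB(A)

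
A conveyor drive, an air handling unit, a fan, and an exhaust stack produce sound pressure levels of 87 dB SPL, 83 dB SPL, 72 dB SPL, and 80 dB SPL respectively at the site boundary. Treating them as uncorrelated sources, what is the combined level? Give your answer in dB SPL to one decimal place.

89.1 dB SPL

Incoherent sources combine by intensity addition: L_total = 10·log₁₀(Σ 10^(L_i/10)).
Σ 10^(L/10) = 10^(87/10) + 10^(83/10) + 10^(72/10) + 10^(80/10) = 8.166e+08.
L_total = 10·log₁₀(8.166e+08) = 89.12 dB SPL.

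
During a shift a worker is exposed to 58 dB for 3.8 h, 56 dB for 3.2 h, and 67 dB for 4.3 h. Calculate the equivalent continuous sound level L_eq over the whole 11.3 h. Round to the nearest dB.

L_eq = 10·log₁₀[(1/T)·Σ tᵢ·10^(Lᵢ/10)] with T = 11.3 h.
Σ tᵢ·10^(Lᵢ/10) = 3.8·10^(58/10) + 3.2·10^(56/10) + 4.3·10^(67/10) = 2.522e+07.
L_eq = 10·log₁₀(2.522e+07/11.3) = 63.49 dB.

63 dB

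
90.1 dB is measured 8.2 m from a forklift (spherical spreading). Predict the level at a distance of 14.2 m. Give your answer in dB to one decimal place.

For a point source, L₂ = L₁ − 20·log₁₀(r₂/r₁).
L₂ = 90.1 − 20·log₁₀(14.2/8.2) = 90.1 − 4.769 = 85.33 dB.

85.3 dB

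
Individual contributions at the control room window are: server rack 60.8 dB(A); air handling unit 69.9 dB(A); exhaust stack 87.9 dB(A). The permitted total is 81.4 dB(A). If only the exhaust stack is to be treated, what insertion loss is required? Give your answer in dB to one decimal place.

6.9 dB

The untreated sources together contribute 10^(60.8/10) + 10^(69.9/10) = 1.097e+07, i.e. 70.40 dB(A).
To meet 81.4 dB(A) overall, the treated exhaust stack may contribute at most 10^(81.4/10) − 1.097e+07 = 1.271e+08, i.e. 81.04 dB(A).
So the exhaust stack must be reduced from 87.9 to 81.04 dB(A): IL = 6.86 dB.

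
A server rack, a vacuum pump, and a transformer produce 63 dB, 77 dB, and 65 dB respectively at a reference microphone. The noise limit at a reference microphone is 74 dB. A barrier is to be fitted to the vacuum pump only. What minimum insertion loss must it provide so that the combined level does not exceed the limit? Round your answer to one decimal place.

Everything except the vacuum pump sums to 10^(63/10) + 10^(65/10) = 5.158e+06 in linear terms, 67.12 dB.
To meet 74 dB overall, the treated vacuum pump may contribute at most 10^(74/10) − 5.158e+06 = 1.996e+07, i.e. 73.00 dB.
So the vacuum pump must be reduced from 77 to 73.00 dB: IL = 4.00 dB.

4.0 dB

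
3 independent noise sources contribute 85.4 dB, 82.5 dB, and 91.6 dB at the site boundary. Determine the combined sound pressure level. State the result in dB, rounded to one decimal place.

92.9 dB

Incoherent sources combine by intensity addition: L_total = 10·log₁₀(Σ 10^(L_i/10)).
Σ 10^(L/10) = 10^(85.4/10) + 10^(82.5/10) + 10^(91.6/10) = 1.970e+09.
L_total = 10·log₁₀(1.970e+09) = 92.94 dB.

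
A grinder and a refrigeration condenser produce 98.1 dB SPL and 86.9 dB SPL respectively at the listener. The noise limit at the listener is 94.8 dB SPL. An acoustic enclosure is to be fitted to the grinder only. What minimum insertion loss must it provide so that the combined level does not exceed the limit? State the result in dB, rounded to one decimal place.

Everything except the grinder sums to 10^(86.9/10) = 4.898e+08 in linear terms, 86.90 dB SPL.
To meet 94.8 dB SPL overall, the treated grinder may contribute at most 10^(94.8/10) − 4.898e+08 = 2.530e+09, i.e. 94.03 dB SPL.
Required insertion loss = 98.1 − 94.03 = 4.07 dB.

4.1 dB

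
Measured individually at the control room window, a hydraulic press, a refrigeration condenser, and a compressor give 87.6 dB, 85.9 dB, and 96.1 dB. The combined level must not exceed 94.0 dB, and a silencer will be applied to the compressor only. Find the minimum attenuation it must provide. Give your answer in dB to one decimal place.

4.2 dB

The untreated sources together contribute 10^(87.6/10) + 10^(85.9/10) = 9.645e+08, i.e. 89.84 dB.
The limit corresponds to 10^(94.0/10) = 2.512e+09; subtracting the fixed part leaves 1.547e+09 for the compressor, i.e. 91.90 dB.
Required insertion loss = 96.1 − 91.90 = 4.20 dB.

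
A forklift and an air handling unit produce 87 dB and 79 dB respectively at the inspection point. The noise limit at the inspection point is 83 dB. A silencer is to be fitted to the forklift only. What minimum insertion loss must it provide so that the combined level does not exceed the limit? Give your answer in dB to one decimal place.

6.2 dB

Fixed contribution from the other source: Σ 10^(L/10) = 10^(79/10) = 7.943e+07 (79.00 dB).
To meet 83 dB overall, the treated forklift may contribute at most 10^(83/10) − 7.943e+07 = 1.201e+08, i.e. 80.80 dB.
Required insertion loss = 87 − 80.80 = 6.20 dB.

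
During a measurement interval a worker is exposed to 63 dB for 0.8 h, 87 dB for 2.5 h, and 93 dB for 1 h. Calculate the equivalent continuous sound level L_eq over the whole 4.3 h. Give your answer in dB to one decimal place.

The energy average is taken in the linear domain: L_eq = 10·log₁₀[(Σ tᵢ·10^(Lᵢ/10))/T], T = 4.3 h.
Σ tᵢ·10^(Lᵢ/10) = 0.8·10^(63/10) + 2.5·10^(87/10) + 1·10^(93/10) = 3.250e+09.
L_eq = 10·log₁₀(3.250e+09/4.3) = 88.78 dB.

88.8 dB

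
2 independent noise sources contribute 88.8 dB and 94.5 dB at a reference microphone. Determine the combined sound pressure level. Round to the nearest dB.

For uncorrelated sources the intensities add, so convert each level to linear form, sum, and take 10·log₁₀ of the total.
Σ 10^(L/10) = 10^(88.8/10) + 10^(94.5/10) = 3.577e+09.
L_total = 10·log₁₀(3.577e+09) = 95.54 dB.

96 dB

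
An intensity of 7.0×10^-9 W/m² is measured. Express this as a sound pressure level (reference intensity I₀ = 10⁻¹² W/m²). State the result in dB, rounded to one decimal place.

38.5 dB

I/I₀ = 7.0×10^-9/10⁻¹² = 7.0×10^3, and L = 10·log₁₀(I/I₀).
L = 10·(0.8451 + 3) = 38.45 dB.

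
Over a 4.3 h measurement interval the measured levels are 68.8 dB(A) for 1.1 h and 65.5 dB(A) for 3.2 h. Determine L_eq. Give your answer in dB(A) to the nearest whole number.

67 dB(A)

Weight each interval's intensity by its duration and average over T = 4.3 h:
Σ tᵢ·10^(Lᵢ/10) = 1.1·10^(68.8/10) + 3.2·10^(65.5/10) = 1.970e+07.
L_eq = 10·log₁₀(1.970e+07/4.3) = 66.61 dB(A).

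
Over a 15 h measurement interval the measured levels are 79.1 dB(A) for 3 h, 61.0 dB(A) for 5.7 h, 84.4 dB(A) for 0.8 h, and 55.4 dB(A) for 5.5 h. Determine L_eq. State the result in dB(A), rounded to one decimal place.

75.0 dB(A)

The energy average is taken in the linear domain: L_eq = 10·log₁₀[(Σ tᵢ·10^(Lᵢ/10))/T], T = 15 h.
Σ tᵢ·10^(Lᵢ/10) = 3·10^(79.1/10) + 5.7·10^(61.0/10) + 0.8·10^(84.4/10) + 5.5·10^(55.4/10) = 4.733e+08.
L_eq = 10·log₁₀(4.733e+08/15) = 74.99 dB(A).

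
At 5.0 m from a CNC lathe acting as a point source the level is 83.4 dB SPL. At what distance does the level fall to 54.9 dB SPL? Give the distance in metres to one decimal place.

Point-source spreading drops the level by 20·log₁₀(r₂/r₁); inverting, r₂/r₁ = 10^(ΔL/20).
r₂ = 5.0·10^((83.4−54.9)/20) = 5.0·10^(28.5/20) = 133.04 m.

133.0 m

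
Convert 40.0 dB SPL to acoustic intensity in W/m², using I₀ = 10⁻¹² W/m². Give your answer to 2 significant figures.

1.0e-08 W/m²

I = I₀·10^(L/10) = 10⁻¹² × 10^(40.0/10) = 10^(-8.000).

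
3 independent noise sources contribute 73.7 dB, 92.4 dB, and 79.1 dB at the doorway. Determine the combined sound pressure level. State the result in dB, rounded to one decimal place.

92.7 dB

For uncorrelated sources the intensities add, so convert each level to linear form, sum, and take 10·log₁₀ of the total.
Σ 10^(L/10) = 10^(73.7/10) + 10^(92.4/10) + 10^(79.1/10) = 1.843e+09.
L_total = 10·log₁₀(1.843e+09) = 92.65 dB.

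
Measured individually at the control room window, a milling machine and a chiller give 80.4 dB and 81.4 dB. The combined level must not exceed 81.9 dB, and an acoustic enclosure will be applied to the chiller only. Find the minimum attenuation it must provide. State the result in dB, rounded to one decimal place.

The untreated sources together contribute 10^(80.4/10) = 1.096e+08, i.e. 80.40 dB.
To meet 81.9 dB overall, the treated chiller may contribute at most 10^(81.9/10) − 1.096e+08 = 4.523e+07, i.e. 76.55 dB.
So the chiller must be reduced from 81.4 to 76.55 dB: IL = 4.85 dB.

4.8 dB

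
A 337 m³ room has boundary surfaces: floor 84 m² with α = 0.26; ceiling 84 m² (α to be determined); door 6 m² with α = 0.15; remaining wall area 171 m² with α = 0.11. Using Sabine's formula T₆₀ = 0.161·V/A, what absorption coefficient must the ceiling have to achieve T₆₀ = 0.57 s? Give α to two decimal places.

0.64

Required total absorption A = 0.161·337/0.57 = 95.19 m².
Absorption from the other surfaces = 84·0.26 + 6·0.15 + 171·0.11 = 41.55 m², so the ceiling must supply 53.64 m² over 84 m².
α = 53.64/84 = 0.639.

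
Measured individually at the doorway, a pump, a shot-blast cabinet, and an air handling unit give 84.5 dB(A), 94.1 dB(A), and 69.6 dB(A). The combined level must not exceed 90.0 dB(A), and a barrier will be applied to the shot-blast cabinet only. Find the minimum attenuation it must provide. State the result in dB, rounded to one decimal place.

5.6 dB

The untreated sources together contribute 10^(84.5/10) + 10^(69.6/10) = 2.910e+08, i.e. 84.64 dB(A).
The limit corresponds to 10^(90.0/10) = 1.000e+09; subtracting the fixed part leaves 7.090e+08 for the shot-blast cabinet, i.e. 88.51 dB(A).
So the shot-blast cabinet must be reduced from 94.1 to 88.51 dB(A): IL = 5.59 dB.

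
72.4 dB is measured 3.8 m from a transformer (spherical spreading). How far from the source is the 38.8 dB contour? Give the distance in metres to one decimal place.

Point-source spreading drops the level by 20·log₁₀(r₂/r₁); inverting, r₂/r₁ = 10^(ΔL/20).
r₂ = 3.8·10^((72.4−38.8)/20) = 3.8·10^(33.6/20) = 181.88 m.

181.9 m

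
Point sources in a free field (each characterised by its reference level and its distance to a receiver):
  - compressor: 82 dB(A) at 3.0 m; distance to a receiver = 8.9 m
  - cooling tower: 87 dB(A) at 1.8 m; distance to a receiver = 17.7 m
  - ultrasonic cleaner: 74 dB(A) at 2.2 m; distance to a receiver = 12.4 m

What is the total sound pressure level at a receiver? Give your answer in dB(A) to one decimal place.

Propagate each source to the receiver with L = L_ref − 20·log₁₀(r/r_ref), then add intensities.
compressor: 82 − 20·log₁₀(8.9/3.0) = 82 − 9.45 = 72.55 dB(A).
cooling tower: 87 − 20·log₁₀(17.7/1.8) = 87 − 19.85 = 67.15 dB(A).
ultrasonic cleaner: 74 − 20·log₁₀(12.4/2.2) = 74 − 15.02 = 58.98 dB(A).
Σ 10^(L/10) = 2.398e+07 → L_total = 10·log₁₀(2.398e+07) = 73.80 dB(A).

73.8 dB(A)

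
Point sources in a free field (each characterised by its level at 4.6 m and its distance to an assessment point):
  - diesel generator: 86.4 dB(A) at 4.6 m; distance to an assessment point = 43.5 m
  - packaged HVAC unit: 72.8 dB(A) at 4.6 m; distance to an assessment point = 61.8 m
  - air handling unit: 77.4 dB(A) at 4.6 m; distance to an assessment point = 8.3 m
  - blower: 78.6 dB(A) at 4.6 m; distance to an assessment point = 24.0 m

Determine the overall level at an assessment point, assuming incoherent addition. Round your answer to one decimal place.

First find each source's level at the receiver (point-source: −20·log₁₀(r/r_ref)), then combine on an intensity basis.
diesel generator: 86.4 − 20·log₁₀(43.5/4.6) = 86.4 − 19.51 = 66.89 dB(A).
packaged HVAC unit: 72.8 − 20·log₁₀(61.8/4.6) = 72.8 − 22.56 = 50.24 dB(A).
air handling unit: 77.4 − 20·log₁₀(8.3/4.6) = 77.4 − 5.13 = 72.27 dB(A).
blower: 78.6 − 20·log₁₀(24.0/4.6) = 78.6 − 14.35 = 64.25 dB(A).
Σ 10^(L/10) = 2.453e+07 → L_total = 10·log₁₀(2.453e+07) = 73.90 dB(A).

73.9 dB(A)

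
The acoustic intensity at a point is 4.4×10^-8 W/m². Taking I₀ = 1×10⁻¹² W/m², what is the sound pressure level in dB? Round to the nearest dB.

Dividing by I₀ shifts the exponent by 12: I/I₀ = 4.4×10^4.
L = 10·(0.6435 + 4) = 46.43 dB.

46 dB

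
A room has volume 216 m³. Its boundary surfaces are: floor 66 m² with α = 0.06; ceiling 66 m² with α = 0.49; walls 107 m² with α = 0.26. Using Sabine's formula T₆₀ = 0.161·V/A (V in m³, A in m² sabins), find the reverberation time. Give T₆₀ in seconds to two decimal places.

A = Σ Sᵢαᵢ = 66·0.06 + 66·0.49 + 107·0.26 = 64.12 m².
T₆₀ = 0.161·V/A = 0.161·216/64.12 = 0.542 s.

0.54 s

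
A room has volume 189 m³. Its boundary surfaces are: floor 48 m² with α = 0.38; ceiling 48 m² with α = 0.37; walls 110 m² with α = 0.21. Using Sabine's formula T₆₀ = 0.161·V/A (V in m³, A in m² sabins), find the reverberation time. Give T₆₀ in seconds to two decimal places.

Summing Sᵢαᵢ: 48·0.38 + 48·0.37 + 110·0.21 = 59.10 m².
T₆₀ = 0.161 × 189 / 59.10 = 0.515 s.

0.51 s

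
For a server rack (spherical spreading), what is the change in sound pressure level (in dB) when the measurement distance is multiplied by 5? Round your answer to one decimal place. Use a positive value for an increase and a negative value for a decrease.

Point-source spreading: ΔL = −20·log₁₀(r₂/r₁).
ΔL = −20·log₁₀(5) = -13.98 dB.

-14.0 dB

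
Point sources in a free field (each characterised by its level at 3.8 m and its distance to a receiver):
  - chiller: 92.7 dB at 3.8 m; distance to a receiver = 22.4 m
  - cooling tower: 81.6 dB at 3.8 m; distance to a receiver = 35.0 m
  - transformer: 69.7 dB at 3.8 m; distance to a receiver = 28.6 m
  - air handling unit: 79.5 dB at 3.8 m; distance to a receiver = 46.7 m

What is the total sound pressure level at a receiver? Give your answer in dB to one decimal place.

77.5 dB

First find each source's level at the receiver (point-source: −20·log₁₀(r/r_ref)), then combine on an intensity basis.
chiller: 92.7 − 20·log₁₀(22.4/3.8) = 92.7 − 15.41 = 77.29 dB.
cooling tower: 81.6 − 20·log₁₀(35.0/3.8) = 81.6 − 19.29 = 62.31 dB.
transformer: 69.7 − 20·log₁₀(28.6/3.8) = 69.7 − 17.53 = 52.17 dB.
air handling unit: 79.5 − 20·log₁₀(46.7/3.8) = 79.5 − 21.79 = 57.71 dB.
Σ 10^(L/10) = 5.605e+07 → L_total = 10·log₁₀(5.605e+07) = 77.49 dB.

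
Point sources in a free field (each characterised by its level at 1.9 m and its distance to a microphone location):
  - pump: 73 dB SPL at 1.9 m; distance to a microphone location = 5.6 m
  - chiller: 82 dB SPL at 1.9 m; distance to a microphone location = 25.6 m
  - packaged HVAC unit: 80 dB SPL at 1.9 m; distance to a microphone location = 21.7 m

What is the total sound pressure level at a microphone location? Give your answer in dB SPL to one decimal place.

66.0 dB SPL

Propagate each source to the receiver with L = L_ref − 20·log₁₀(r/r_ref), then add intensities.
pump: 73 − 20·log₁₀(5.6/1.9) = 73 − 9.39 = 63.61 dB SPL.
chiller: 82 − 20·log₁₀(25.6/1.9) = 82 − 22.59 = 59.41 dB SPL.
packaged HVAC unit: 80 − 20·log₁₀(21.7/1.9) = 80 − 21.15 = 58.85 dB SPL.
Σ 10^(L/10) = 3.937e+06 → L_total = 10·log₁₀(3.937e+06) = 65.95 dB SPL.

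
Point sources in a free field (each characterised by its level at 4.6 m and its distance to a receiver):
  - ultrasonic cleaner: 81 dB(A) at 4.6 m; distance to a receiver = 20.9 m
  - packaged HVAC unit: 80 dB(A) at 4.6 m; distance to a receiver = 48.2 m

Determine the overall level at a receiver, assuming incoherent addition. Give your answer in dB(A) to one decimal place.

68.5 dB(A)

Propagate each source to the receiver with L = L_ref − 20·log₁₀(r/r_ref), then add intensities.
ultrasonic cleaner: 81 − 20·log₁₀(20.9/4.6) = 81 − 13.15 = 67.85 dB(A).
packaged HVAC unit: 80 − 20·log₁₀(48.2/4.6) = 80 − 20.41 = 59.59 dB(A).
Σ 10^(L/10) = 7.009e+06 → L_total = 10·log₁₀(7.009e+06) = 68.46 dB(A).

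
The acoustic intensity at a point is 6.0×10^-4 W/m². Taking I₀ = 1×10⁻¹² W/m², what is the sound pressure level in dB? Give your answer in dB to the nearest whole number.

Dividing by I₀ shifts the exponent by 12: I/I₀ = 6.0×10^8.
L = 10·(0.7782 + 8) = 87.78 dB.

88 dB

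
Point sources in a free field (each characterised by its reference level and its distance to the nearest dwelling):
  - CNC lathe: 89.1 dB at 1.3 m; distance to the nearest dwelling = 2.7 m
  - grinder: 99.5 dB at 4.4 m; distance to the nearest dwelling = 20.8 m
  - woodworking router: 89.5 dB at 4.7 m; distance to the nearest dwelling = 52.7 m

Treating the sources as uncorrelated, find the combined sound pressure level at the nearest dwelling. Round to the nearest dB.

88 dB

First find each source's level at the receiver (point-source: −20·log₁₀(r/r_ref)), then combine on an intensity basis.
CNC lathe: 89.1 − 20·log₁₀(2.7/1.3) = 89.1 − 6.35 = 82.75 dB.
grinder: 99.5 − 20·log₁₀(20.8/4.4) = 99.5 − 13.49 = 86.01 dB.
woodworking router: 89.5 − 20·log₁₀(52.7/4.7) = 89.5 − 20.99 = 68.51 dB.
Σ 10^(L/10) = 5.943e+08 → L_total = 10·log₁₀(5.943e+08) = 87.74 dB.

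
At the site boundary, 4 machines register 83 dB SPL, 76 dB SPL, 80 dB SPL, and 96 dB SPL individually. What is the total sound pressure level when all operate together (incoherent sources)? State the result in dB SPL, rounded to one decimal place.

96.4 dB SPL

For uncorrelated sources the intensities add, so convert each level to linear form, sum, and take 10·log₁₀ of the total.
Σ 10^(L/10) = 10^(83/10) + 10^(76/10) + 10^(80/10) + 10^(96/10) = 4.320e+09.
L_total = 10·log₁₀(4.320e+09) = 96.36 dB SPL.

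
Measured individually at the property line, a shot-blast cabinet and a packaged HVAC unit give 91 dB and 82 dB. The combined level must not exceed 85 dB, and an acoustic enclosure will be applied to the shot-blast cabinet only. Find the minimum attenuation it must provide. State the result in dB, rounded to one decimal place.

9.0 dB

Everything except the shot-blast cabinet sums to 10^(82/10) = 1.585e+08 in linear terms, 82.00 dB.
The limit corresponds to 10^(85/10) = 3.162e+08; subtracting the fixed part leaves 1.577e+08 for the shot-blast cabinet, i.e. 81.98 dB.
Required insertion loss = 91 − 81.98 = 9.02 dB.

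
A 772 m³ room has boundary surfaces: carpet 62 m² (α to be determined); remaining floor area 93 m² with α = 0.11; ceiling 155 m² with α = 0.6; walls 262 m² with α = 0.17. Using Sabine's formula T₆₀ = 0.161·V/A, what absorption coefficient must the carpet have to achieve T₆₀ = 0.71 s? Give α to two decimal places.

Required total absorption A = 0.161·772/0.71 = 175.06 m².
Absorption from the other surfaces = 93·0.11 + 155·0.6 + 262·0.17 = 147.77 m², so the carpet must supply 27.29 m² over 62 m².
α = 27.29/62 = 0.440.

0.44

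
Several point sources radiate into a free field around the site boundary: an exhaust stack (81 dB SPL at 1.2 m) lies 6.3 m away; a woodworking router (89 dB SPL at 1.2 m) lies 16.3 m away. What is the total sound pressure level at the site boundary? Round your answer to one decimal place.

First find each source's level at the receiver (point-source: −20·log₁₀(r/r_ref)), then combine on an intensity basis.
exhaust stack: 81 − 20·log₁₀(6.3/1.2) = 81 − 14.40 = 66.60 dB SPL.
woodworking router: 89 − 20·log₁₀(16.3/1.2) = 89 − 22.66 = 66.34 dB SPL.
Σ 10^(L/10) = 8.873e+06 → L_total = 10·log₁₀(8.873e+06) = 69.48 dB SPL.

69.5 dB SPL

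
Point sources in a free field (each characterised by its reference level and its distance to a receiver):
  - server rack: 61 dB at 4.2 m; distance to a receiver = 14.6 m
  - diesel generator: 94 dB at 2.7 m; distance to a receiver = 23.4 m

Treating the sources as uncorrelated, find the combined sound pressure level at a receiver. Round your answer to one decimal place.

75.3 dB

Apply inverse-square spreading to bring every level to the receiver, then sum 10^(L/10).
server rack: 61 − 20·log₁₀(14.6/4.2) = 61 − 10.82 = 50.18 dB.
diesel generator: 94 − 20·log₁₀(23.4/2.7) = 94 − 18.76 = 75.24 dB.
Σ 10^(L/10) = 3.355e+07 → L_total = 10·log₁₀(3.355e+07) = 75.26 dB.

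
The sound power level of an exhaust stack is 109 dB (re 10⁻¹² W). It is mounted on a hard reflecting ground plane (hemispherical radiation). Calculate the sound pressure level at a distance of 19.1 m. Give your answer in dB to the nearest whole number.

75 dB

L_p = L_w − 10·log₁₀(2π·r²) with r = 19.1 m.
2π·r² = 2292 m², 10·log₁₀ of that is 33.602 dB.
L_p = 109 − 33.602 = 75.40 dB.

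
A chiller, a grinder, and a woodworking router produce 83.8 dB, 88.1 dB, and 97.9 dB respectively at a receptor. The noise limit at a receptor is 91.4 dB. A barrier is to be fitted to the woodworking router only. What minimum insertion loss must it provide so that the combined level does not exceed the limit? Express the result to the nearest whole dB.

11 dB

Everything except the woodworking router sums to 10^(83.8/10) + 10^(88.1/10) = 8.855e+08 in linear terms, 89.47 dB.
To meet 91.4 dB overall, the treated woodworking router may contribute at most 10^(91.4/10) − 8.855e+08 = 4.948e+08, i.e. 86.94 dB.
Required insertion loss = 97.9 − 86.94 = 10.96 dB.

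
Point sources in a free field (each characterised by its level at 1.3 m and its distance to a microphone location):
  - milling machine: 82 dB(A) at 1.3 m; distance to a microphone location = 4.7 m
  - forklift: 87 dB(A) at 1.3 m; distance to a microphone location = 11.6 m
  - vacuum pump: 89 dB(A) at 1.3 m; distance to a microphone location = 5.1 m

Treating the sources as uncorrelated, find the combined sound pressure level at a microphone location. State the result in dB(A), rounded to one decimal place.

Apply inverse-square spreading to bring every level to the receiver, then sum 10^(L/10).
milling machine: 82 − 20·log₁₀(4.7/1.3) = 82 − 11.16 = 70.84 dB(A).
forklift: 87 − 20·log₁₀(11.6/1.3) = 87 − 19.01 = 67.99 dB(A).
vacuum pump: 89 − 20·log₁₀(5.1/1.3) = 89 − 11.87 = 77.13 dB(A).
Σ 10^(L/10) = 7.003e+07 → L_total = 10·log₁₀(7.003e+07) = 78.45 dB(A).

78.5 dB(A)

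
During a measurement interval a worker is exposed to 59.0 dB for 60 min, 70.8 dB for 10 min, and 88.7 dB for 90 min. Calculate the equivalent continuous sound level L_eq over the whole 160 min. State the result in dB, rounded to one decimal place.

Weight each interval's intensity by its duration and average over T = 160 min:
Σ tᵢ·10^(Lᵢ/10) = 60·10^(59.0/10) + 10·10^(70.8/10) + 90·10^(88.7/10) = 6.689e+10.
L_eq = 10·log₁₀(6.689e+10/160) = 86.21 dB.

86.2 dB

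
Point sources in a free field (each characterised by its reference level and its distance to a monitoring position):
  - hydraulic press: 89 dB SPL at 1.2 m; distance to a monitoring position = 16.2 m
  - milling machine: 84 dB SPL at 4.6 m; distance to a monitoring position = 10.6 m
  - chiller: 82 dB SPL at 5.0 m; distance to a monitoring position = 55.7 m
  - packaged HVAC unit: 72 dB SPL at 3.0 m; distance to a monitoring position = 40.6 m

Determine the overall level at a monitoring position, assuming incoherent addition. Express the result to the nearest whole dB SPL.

Propagate each source to the receiver with L = L_ref − 20·log₁₀(r/r_ref), then add intensities.
hydraulic press: 89 − 20·log₁₀(16.2/1.2) = 89 − 22.61 = 66.39 dB SPL.
milling machine: 84 − 20·log₁₀(10.6/4.6) = 84 − 7.25 = 76.75 dB SPL.
chiller: 82 − 20·log₁₀(55.7/5.0) = 82 − 20.94 = 61.06 dB SPL.
packaged HVAC unit: 72 − 20·log₁₀(40.6/3.0) = 72 − 22.63 = 49.37 dB SPL.
Σ 10^(L/10) = 5.303e+07 → L_total = 10·log₁₀(5.303e+07) = 77.24 dB SPL.

77 dB SPL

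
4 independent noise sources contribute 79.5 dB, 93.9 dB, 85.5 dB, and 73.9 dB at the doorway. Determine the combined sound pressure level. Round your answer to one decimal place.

94.7 dB

Incoherent sources combine by intensity addition: L_total = 10·log₁₀(Σ 10^(L_i/10)).
Σ 10^(L/10) = 10^(79.5/10) + 10^(93.9/10) + 10^(85.5/10) + 10^(73.9/10) = 2.923e+09.
L_total = 10·log₁₀(2.923e+09) = 94.66 dB.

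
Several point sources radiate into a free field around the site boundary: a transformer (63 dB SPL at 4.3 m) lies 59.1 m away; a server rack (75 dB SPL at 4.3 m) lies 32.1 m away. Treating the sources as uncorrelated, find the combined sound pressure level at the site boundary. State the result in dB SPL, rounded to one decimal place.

First find each source's level at the receiver (point-source: −20·log₁₀(r/r_ref)), then combine on an intensity basis.
transformer: 63 − 20·log₁₀(59.1/4.3) = 63 − 22.76 = 40.24 dB SPL.
server rack: 75 − 20·log₁₀(32.1/4.3) = 75 − 17.46 = 57.54 dB SPL.
Σ 10^(L/10) = 5.780e+05 → L_total = 10·log₁₀(5.780e+05) = 57.62 dB SPL.

57.6 dB SPL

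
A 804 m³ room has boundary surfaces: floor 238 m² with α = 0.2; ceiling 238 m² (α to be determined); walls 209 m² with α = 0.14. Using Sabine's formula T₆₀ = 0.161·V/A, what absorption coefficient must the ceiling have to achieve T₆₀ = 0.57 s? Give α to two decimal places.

A = 0.161·V/T₆₀ = 0.161·804/0.57 = 227.09 m² sabins.
Absorption from the other surfaces = 238·0.2 + 209·0.14 = 76.86 m², so the ceiling must supply 150.23 m² over 238 m².
α = 150.23/238 = 0.631.

0.63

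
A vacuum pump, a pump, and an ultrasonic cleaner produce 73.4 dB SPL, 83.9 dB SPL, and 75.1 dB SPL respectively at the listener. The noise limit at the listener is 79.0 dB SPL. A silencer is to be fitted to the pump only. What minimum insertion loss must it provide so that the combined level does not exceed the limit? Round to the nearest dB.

10 dB

The untreated sources together contribute 10^(73.4/10) + 10^(75.1/10) = 5.424e+07, i.e. 77.34 dB SPL.
To meet 79.0 dB SPL overall, the treated pump may contribute at most 10^(79.0/10) − 5.424e+07 = 2.520e+07, i.e. 74.01 dB SPL.
Required insertion loss = 83.9 − 74.01 = 9.89 dB.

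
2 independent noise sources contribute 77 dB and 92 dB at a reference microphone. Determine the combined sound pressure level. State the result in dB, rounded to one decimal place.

92.1 dB

Incoherent sources combine by intensity addition: L_total = 10·log₁₀(Σ 10^(L_i/10)).
Σ 10^(L/10) = 10^(77/10) + 10^(92/10) = 1.635e+09.
L_total = 10·log₁₀(1.635e+09) = 92.14 dB.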